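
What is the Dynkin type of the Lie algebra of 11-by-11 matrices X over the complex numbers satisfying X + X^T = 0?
This is so(11) with 11 odd, which has dimension 11(11-1)/2 = 55 and rank (11-1)/2 = 5. In the classification of classical Lie algebras, the orthogonal algebra so(2n+1) in an odd number of variables has type B_n; here n = 5, so the Dynkin diagram is a chain of 5 nodes with a double edge at one end; the terminal node there is the unique short simple root (B_5). Hence the type is B_5.

B_5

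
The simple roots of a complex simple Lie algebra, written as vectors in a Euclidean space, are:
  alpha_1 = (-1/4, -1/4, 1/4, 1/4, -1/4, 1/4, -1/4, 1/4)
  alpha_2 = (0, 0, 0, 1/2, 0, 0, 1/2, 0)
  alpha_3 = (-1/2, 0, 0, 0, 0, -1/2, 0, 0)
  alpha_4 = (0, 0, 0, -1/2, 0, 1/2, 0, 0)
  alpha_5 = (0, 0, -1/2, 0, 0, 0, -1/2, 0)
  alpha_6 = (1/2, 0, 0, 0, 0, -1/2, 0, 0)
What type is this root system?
E6

Compute the Cartan integers a_ij = 2(alpha_i, alpha_j)/(alpha_j, alpha_j); the resulting 6x6 Cartan matrix is
[[2, 0, 0, 0, 0, -1], [0, 2, 0, -1, -1, 0], [0, 0, 2, -1, 0, 0], [0, -1, -1, 2, 0, -1], [0, -1, 0, 0, 2, 0], [-1, 0, 0, -1, 0, 2]].
All simple roots have the same length, so the diagram is simply laced. The associated Dynkin diagram is a chain of 5 nodes with one extra node attached to the third node from one end (E_6), so the type is E_6.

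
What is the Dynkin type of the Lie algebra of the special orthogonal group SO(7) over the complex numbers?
This is so(7) with 7 odd, which has dimension 7(7-1)/2 = 21 and rank (7-1)/2 = 3. In the classification of classical Lie algebras, the orthogonal algebra so(2n+1) in an odd number of variables has type B_n; here n = 3, so the Dynkin diagram is a chain of 3 nodes with a double edge at one end; the terminal node there is the unique short simple root (B_3). Hence the type is B_3.

type B_3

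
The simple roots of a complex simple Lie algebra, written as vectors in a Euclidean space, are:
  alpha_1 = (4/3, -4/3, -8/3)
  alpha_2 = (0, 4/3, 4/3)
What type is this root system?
G_2

Compute the Cartan integers a_ij = 2(alpha_i, alpha_j)/(alpha_j, alpha_j); the resulting 2x2 Cartan matrix is
[[2, -3], [-1, 2]].
The roots have two lengths (squared-length ratio 3:1); the short ones are alpha_{2}. The associated Dynkin diagram is two nodes joined by a triple edge (G_2), so the type is G_2.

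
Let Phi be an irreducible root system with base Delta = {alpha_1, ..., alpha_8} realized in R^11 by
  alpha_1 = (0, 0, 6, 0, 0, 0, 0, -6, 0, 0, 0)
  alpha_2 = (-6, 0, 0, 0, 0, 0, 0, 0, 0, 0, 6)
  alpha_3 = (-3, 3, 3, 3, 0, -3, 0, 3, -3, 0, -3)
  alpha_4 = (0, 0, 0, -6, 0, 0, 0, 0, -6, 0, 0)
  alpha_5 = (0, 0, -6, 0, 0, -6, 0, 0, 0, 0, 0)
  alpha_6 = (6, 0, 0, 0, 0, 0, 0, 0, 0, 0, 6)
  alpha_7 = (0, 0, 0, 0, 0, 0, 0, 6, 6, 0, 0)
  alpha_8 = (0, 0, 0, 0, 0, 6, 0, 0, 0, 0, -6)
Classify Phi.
Compute the Cartan integers a_ij = 2(alpha_i, alpha_j)/(alpha_j, alpha_j); the resulting 8x8 Cartan matrix is
[[2, 0, 0, 0, -1, 0, -1, 0], [0, 2, 0, 0, 0, 0, 0, -1], [0, 0, 2, 0, 0, -1, 0, 0], [0, 0, 0, 2, 0, 0, -1, 0], [-1, 0, 0, 0, 2, 0, 0, -1], [0, 0, -1, 0, 0, 2, 0, -1], [-1, 0, 0, -1, 0, 0, 2, 0], [0, -1, 0, 0, -1, -1, 0, 2]].
All simple roots have the same length, so the diagram is simply laced. The associated Dynkin diagram is a chain of 7 nodes with one extra node attached to the third node from one end (E_8), so the type is E_8.

E_8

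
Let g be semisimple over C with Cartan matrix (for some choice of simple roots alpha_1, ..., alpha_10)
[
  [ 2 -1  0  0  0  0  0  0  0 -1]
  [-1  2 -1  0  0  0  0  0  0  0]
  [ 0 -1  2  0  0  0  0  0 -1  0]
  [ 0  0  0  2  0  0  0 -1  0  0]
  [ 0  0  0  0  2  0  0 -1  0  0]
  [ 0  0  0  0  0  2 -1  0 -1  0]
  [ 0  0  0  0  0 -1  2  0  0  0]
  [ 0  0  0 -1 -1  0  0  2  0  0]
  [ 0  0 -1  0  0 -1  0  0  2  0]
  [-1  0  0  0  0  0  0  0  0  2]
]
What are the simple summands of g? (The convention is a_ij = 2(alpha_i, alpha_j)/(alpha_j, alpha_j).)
The diagram associated to this matrix has two connected components: the simple roots {alpha_4, alpha_5, alpha_8} form a chain of 3 nodes with single edges (A_3), and {alpha_1, alpha_2, alpha_3, alpha_6, alpha_7, alpha_9, alpha_10} form a chain of 7 nodes with single edges (A_7). A semisimple Lie algebra decomposes uniquely as the direct sum of simple ideals, one per connected component of its Dynkin diagram, so g ≅ A_3 ⊕ A_7 (dimension 15 + 63 = 78).

A_3 (sl(4)) ⊕ A_7 (sl(8))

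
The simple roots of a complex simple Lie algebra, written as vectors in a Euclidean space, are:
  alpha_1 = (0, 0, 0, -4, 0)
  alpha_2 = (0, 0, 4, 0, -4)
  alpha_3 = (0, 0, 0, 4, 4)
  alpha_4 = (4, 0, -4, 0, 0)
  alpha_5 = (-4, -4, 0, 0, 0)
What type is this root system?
type B_5

Compute the Cartan integers a_ij = 2(alpha_i, alpha_j)/(alpha_j, alpha_j); the resulting 5x5 Cartan matrix is
[[2, 0, -1, 0, 0], [0, 2, -1, -1, 0], [-2, -1, 2, 0, 0], [0, -1, 0, 2, -1], [0, 0, 0, -1, 2]].
The roots have two lengths (squared-length ratio 2:1); the short ones are alpha_{1}. The associated Dynkin diagram is a chain of 5 nodes with a double edge at one end; the terminal node there is the unique short simple root (B_5), so the type is B_5 (the algebra so(11)).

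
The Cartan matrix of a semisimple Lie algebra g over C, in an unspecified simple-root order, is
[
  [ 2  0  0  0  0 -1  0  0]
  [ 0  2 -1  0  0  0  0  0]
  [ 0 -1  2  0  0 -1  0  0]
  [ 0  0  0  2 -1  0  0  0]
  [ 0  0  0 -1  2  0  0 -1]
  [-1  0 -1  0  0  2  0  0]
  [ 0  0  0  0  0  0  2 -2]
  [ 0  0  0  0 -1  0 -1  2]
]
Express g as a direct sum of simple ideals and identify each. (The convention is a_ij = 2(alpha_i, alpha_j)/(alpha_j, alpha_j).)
A_4 ⊕ C_4

The diagram associated to this matrix has two connected components: the simple roots {alpha_1, alpha_2, alpha_3, alpha_6} form a chain of 4 nodes with single edges (A_4), and {alpha_4, alpha_5, alpha_7, alpha_8} form a chain of 4 nodes with a double edge at one end; the terminal node there is the unique long simple root (C_4). A semisimple Lie algebra decomposes uniquely as the direct sum of simple ideals, one per connected component of its Dynkin diagram, so g ≅ A_4 ⊕ C_4 (dimension 24 + 36 = 60).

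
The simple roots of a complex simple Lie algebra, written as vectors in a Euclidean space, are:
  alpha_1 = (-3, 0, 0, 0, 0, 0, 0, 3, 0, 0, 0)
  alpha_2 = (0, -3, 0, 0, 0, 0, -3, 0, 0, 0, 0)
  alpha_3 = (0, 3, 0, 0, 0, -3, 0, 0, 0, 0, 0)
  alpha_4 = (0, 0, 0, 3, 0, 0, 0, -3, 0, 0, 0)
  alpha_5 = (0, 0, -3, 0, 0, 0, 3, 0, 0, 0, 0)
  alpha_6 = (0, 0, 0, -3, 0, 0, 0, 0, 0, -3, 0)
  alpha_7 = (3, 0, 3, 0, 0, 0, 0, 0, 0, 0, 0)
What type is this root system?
Compute the Cartan integers a_ij = 2(alpha_i, alpha_j)/(alpha_j, alpha_j); the resulting 7x7 Cartan matrix is
[[2, 0, 0, -1, 0, 0, -1], [0, 2, -1, 0, -1, 0, 0], [0, -1, 2, 0, 0, 0, 0], [-1, 0, 0, 2, 0, -1, 0], [0, -1, 0, 0, 2, 0, -1], [0, 0, 0, -1, 0, 2, 0], [-1, 0, 0, 0, -1, 0, 2]].
All simple roots have the same length, so the diagram is simply laced. The associated Dynkin diagram is a chain of 7 nodes with single edges (A_7), so the type is A_7 (the algebra sl(8)).

type A_7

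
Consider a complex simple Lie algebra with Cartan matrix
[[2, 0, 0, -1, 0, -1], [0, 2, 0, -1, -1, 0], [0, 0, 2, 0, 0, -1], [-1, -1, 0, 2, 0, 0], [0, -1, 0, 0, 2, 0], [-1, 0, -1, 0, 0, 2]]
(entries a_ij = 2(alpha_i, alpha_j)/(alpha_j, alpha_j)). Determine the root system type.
The matrix has rank 6 with 2's on the diagonal. Reading the off-diagonal entries as Dynkin edges (a single edge where a_ij = a_ji = -1; a double or triple edge where a_ij * a_ji = 2 or 3), the diagram is a chain of 6 nodes with single edges (A_6). One simple-root ordering that puts it in standard form is (alpha_5, alpha_2, alpha_4, alpha_1, alpha_6, alpha_3). So the algebra is type A_6, i.e. sl(7).

A_6 (sl(7))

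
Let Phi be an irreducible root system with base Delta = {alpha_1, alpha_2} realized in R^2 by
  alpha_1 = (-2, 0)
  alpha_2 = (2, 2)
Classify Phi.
Compute the Cartan integers a_ij = 2(alpha_i, alpha_j)/(alpha_j, alpha_j); the resulting 2x2 Cartan matrix is
[[2, -1], [-2, 2]].
The roots have two lengths (squared-length ratio 2:1); the short ones are alpha_{1}. The associated Dynkin diagram is a chain of 2 nodes with a double edge at one end; the terminal node there is the unique short simple root (B_2), so the type is B_2 (the algebra so(5)).

B_2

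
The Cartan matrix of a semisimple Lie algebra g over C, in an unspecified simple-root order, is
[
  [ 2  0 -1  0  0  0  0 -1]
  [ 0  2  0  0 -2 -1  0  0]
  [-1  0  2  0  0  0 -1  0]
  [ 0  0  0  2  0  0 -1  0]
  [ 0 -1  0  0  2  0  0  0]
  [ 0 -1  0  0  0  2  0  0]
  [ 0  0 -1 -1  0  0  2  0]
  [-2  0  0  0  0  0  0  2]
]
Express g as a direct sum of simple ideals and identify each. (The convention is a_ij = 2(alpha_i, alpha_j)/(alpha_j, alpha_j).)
B_3 (so(7)) + C_5 (sp(10))

The diagram associated to this matrix has two connected components: the simple roots {alpha_2, alpha_5, alpha_6} form a chain of 3 nodes with a double edge at one end; the terminal node there is the unique short simple root (B_3), and {alpha_1, alpha_3, alpha_4, alpha_7, alpha_8} form a chain of 5 nodes with a double edge at one end; the terminal node there is the unique long simple root (C_5). A semisimple Lie algebra decomposes uniquely as the direct sum of simple ideals, one per connected component of its Dynkin diagram, so g ≅ B_3 ⊕ C_5 (dimension 21 + 55 = 76).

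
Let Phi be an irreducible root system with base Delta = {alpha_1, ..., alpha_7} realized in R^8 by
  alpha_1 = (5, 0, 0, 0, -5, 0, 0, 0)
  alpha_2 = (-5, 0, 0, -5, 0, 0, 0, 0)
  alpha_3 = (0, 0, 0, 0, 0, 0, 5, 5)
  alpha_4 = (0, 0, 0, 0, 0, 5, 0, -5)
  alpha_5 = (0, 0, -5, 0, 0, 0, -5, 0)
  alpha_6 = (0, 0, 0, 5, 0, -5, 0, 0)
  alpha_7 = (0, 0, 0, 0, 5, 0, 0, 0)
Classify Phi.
type B_7

Compute the Cartan integers a_ij = 2(alpha_i, alpha_j)/(alpha_j, alpha_j); the resulting 7x7 Cartan matrix is
[[2, -1, 0, 0, 0, 0, -2], [-1, 2, 0, 0, 0, -1, 0], [0, 0, 2, -1, -1, 0, 0], [0, 0, -1, 2, 0, -1, 0], [0, 0, -1, 0, 2, 0, 0], [0, -1, 0, -1, 0, 2, 0], [-1, 0, 0, 0, 0, 0, 2]].
The roots have two lengths (squared-length ratio 2:1); the short ones are alpha_{7}. The associated Dynkin diagram is a chain of 7 nodes with a double edge at one end; the terminal node there is the unique short simple root (B_7), so the type is B_7 (the algebra so(15)).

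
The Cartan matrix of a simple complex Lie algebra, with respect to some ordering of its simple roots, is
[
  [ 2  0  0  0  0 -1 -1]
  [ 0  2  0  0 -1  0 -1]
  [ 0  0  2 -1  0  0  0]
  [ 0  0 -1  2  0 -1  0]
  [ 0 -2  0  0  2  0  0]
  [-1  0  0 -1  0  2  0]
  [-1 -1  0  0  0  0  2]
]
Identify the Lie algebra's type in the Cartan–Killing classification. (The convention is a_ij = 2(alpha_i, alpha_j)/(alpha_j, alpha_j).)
The matrix has rank 7 with 2's on the diagonal. Reading the off-diagonal entries as Dynkin edges (a single edge where a_ij = a_ji = -1; a double or triple edge where a_ij * a_ji = 2 or 3), the diagram is a chain of 7 nodes with a double edge at one end; the terminal node there is the unique long simple root (C_7). One simple-root ordering that puts it in standard form is (alpha_3, alpha_4, alpha_6, alpha_1, alpha_7, alpha_2, alpha_5). So the algebra is type C_7, i.e. sp(14).

type C_7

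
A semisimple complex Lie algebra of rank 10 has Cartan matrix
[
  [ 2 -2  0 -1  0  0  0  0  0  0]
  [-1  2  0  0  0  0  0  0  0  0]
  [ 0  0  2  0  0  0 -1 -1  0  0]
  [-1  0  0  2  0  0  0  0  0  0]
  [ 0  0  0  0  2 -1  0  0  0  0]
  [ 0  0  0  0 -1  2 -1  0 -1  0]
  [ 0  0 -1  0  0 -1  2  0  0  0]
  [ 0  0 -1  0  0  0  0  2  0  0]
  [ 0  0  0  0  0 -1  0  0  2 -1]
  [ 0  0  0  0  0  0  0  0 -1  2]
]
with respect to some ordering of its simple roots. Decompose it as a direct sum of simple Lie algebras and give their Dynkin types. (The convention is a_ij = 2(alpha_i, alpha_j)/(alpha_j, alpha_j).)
B_3 (so(7)) ⊕ E_7

The diagram associated to this matrix has two connected components: the simple roots {alpha_1, alpha_2, alpha_4} form a chain of 3 nodes with a double edge at one end; the terminal node there is the unique short simple root (B_3), and {alpha_3, alpha_5, alpha_6, alpha_7, alpha_8, alpha_9, alpha_10} form a chain of 6 nodes with one extra node attached to the third node from one end (E_7). A semisimple Lie algebra decomposes uniquely as the direct sum of simple ideals, one per connected component of its Dynkin diagram, so g ≅ B_3 ⊕ E_7 (dimension 21 + 133 = 154).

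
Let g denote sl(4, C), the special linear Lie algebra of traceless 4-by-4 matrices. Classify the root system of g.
A3

This is sl(4), which has dimension 4^2 - 1 = 15 and rank 4 - 1 = 3 (a Cartan subalgebra is the diagonal traceless matrices). In the classification of classical Lie algebras, the special linear algebra sl(n+1) has type A_n; here n = 3, so the Dynkin diagram is a chain of 3 nodes with single edges (A_3). Hence the type is A_3.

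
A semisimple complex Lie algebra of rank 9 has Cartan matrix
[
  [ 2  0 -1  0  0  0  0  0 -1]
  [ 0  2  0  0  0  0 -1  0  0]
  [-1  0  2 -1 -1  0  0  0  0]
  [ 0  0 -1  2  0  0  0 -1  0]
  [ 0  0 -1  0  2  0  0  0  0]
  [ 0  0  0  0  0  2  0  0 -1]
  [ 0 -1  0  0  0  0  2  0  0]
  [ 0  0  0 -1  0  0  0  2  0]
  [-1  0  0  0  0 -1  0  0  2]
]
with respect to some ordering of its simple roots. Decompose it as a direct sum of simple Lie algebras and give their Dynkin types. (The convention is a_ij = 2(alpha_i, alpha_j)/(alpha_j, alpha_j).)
A2 + E7

The diagram associated to this matrix has two connected components: the simple roots {alpha_2, alpha_7} form a chain of 2 nodes with single edges (A_2), and {alpha_1, alpha_3, alpha_4, alpha_5, alpha_6, alpha_8, alpha_9} form a chain of 6 nodes with one extra node attached to the third node from one end (E_7). A semisimple Lie algebra decomposes uniquely as the direct sum of simple ideals, one per connected component of its Dynkin diagram, so g ≅ A_2 ⊕ E_7 (dimension 8 + 133 = 141).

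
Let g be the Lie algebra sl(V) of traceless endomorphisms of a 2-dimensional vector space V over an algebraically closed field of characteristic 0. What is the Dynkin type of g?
type A_1

This is sl(2), which has dimension 2^2 - 1 = 3 and rank 2 - 1 = 1 (a Cartan subalgebra is the diagonal traceless matrices). In the classification of classical Lie algebras, the special linear algebra sl(n+1) has type A_n; here n = 1, so the Dynkin diagram is a chain of 1 nodes with single edges (A_1). Hence the type is A_1.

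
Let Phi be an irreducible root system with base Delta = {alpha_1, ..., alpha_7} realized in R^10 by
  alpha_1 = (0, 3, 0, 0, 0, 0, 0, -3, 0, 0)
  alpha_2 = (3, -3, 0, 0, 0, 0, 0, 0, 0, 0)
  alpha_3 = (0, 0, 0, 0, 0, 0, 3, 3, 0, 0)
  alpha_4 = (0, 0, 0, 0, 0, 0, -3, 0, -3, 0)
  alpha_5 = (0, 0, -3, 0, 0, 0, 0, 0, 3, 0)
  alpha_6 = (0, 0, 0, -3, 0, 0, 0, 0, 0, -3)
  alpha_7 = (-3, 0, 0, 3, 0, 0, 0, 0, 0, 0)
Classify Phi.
A_7 (sl(8))

Compute the Cartan integers a_ij = 2(alpha_i, alpha_j)/(alpha_j, alpha_j); the resulting 7x7 Cartan matrix is
[[2, -1, -1, 0, 0, 0, 0], [-1, 2, 0, 0, 0, 0, -1], [-1, 0, 2, -1, 0, 0, 0], [0, 0, -1, 2, -1, 0, 0], [0, 0, 0, -1, 2, 0, 0], [0, 0, 0, 0, 0, 2, -1], [0, -1, 0, 0, 0, -1, 2]].
All simple roots have the same length, so the diagram is simply laced. The associated Dynkin diagram is a chain of 7 nodes with single edges (A_7), so the type is A_7 (the algebra sl(8)).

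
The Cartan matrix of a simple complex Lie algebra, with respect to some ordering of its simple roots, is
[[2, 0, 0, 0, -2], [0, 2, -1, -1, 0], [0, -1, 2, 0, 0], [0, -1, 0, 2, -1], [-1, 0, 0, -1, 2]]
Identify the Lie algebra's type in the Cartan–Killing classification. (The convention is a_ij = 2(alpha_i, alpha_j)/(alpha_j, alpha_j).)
The matrix has rank 5 with 2's on the diagonal. Reading the off-diagonal entries as Dynkin edges (a single edge where a_ij = a_ji = -1; a double or triple edge where a_ij * a_ji = 2 or 3), the diagram is a chain of 5 nodes with a double edge at one end; the terminal node there is the unique long simple root (C_5). One simple-root ordering that puts it in standard form is (alpha_3, alpha_2, alpha_4, alpha_5, alpha_1). So the algebra is type C_5, i.e. sp(10).

C_5 (sp(10))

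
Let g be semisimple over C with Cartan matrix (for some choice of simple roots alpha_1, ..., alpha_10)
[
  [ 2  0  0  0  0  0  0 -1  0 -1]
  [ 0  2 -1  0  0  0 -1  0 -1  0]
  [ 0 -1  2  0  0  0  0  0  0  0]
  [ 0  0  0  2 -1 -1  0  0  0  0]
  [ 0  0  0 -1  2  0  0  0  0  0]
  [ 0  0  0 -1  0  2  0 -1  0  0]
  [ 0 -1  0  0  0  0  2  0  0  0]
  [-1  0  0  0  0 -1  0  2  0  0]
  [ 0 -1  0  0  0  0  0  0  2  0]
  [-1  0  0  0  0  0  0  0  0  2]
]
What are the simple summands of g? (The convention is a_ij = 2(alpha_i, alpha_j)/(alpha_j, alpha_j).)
A_6 ⊕ D_4

The diagram associated to this matrix has two connected components: the simple roots {alpha_1, alpha_4, alpha_5, alpha_6, alpha_8, alpha_10} form a chain of 6 nodes with single edges (A_6), and {alpha_2, alpha_3, alpha_7, alpha_9} form a chain of 2 nodes with a fork of two nodes at one end (D_4). A semisimple Lie algebra decomposes uniquely as the direct sum of simple ideals, one per connected component of its Dynkin diagram, so g ≅ A_6 ⊕ D_4 (dimension 48 + 28 = 76).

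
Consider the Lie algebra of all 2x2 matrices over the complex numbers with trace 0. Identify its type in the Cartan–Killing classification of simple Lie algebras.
This is sl(2), which has dimension 2^2 - 1 = 3 and rank 2 - 1 = 1 (a Cartan subalgebra is the diagonal traceless matrices). In the classification of classical Lie algebras, the special linear algebra sl(n+1) has type A_n; here n = 1, so the Dynkin diagram is a chain of 1 nodes with single edges (A_1). Hence the type is A_1.

A1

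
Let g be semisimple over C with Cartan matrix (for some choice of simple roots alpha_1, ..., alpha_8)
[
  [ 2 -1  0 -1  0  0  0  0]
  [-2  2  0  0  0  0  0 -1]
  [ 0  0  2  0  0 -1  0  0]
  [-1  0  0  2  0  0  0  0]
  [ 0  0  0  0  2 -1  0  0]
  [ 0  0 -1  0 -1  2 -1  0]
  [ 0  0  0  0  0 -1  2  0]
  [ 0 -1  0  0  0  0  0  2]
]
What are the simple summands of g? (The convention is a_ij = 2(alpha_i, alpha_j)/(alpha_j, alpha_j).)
D4 ⊕ F4

The diagram associated to this matrix has two connected components: the simple roots {alpha_3, alpha_5, alpha_6, alpha_7} form a chain of 2 nodes with a fork of two nodes at one end (D_4), and {alpha_1, alpha_2, alpha_4, alpha_8} form a chain of 4 nodes with a double edge between the middle two (F_4). A semisimple Lie algebra decomposes uniquely as the direct sum of simple ideals, one per connected component of its Dynkin diagram, so g ≅ D_4 ⊕ F_4 (dimension 28 + 52 = 80).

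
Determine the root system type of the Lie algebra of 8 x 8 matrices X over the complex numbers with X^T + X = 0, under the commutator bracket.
This is so(8) with 8 even, which has dimension 8(8-1)/2 = 28 and rank 8/2 = 4. In the classification of classical Lie algebras, the orthogonal algebra so(2n) in an even number of variables has type D_n; here n = 4, so the Dynkin diagram is a chain of 2 nodes with a fork of two nodes at one end (D_4). Hence the type is D_4.

type D_4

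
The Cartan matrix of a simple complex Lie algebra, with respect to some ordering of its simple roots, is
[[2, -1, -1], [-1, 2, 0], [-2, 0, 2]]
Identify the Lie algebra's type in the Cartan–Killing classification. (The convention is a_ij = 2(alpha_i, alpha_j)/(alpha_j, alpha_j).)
type C_3

The matrix has rank 3 with 2's on the diagonal. Reading the off-diagonal entries as Dynkin edges (a single edge where a_ij = a_ji = -1; a double or triple edge where a_ij * a_ji = 2 or 3), the diagram is a chain of 3 nodes with a double edge at one end; the terminal node there is the unique long simple root (C_3). One simple-root ordering that puts it in standard form is (alpha_2, alpha_1, alpha_3). So the algebra is type C_3, i.e. sp(6).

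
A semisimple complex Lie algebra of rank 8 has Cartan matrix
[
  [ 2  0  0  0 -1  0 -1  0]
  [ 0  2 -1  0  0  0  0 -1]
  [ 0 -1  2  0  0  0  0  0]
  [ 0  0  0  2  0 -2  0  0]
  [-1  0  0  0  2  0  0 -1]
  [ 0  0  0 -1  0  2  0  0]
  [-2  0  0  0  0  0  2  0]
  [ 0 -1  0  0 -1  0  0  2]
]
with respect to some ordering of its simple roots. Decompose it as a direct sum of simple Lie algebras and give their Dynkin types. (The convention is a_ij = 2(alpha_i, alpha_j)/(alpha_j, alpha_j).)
B2 + C6

The diagram associated to this matrix has two connected components: the simple roots {alpha_4, alpha_6} form a chain of 2 nodes with a double edge at one end; the terminal node there is the unique short simple root (B_2), and {alpha_1, alpha_2, alpha_3, alpha_5, alpha_7, alpha_8} form a chain of 6 nodes with a double edge at one end; the terminal node there is the unique long simple root (C_6). A semisimple Lie algebra decomposes uniquely as the direct sum of simple ideals, one per connected component of its Dynkin diagram, so g ≅ B_2 ⊕ C_6 (dimension 10 + 78 = 88).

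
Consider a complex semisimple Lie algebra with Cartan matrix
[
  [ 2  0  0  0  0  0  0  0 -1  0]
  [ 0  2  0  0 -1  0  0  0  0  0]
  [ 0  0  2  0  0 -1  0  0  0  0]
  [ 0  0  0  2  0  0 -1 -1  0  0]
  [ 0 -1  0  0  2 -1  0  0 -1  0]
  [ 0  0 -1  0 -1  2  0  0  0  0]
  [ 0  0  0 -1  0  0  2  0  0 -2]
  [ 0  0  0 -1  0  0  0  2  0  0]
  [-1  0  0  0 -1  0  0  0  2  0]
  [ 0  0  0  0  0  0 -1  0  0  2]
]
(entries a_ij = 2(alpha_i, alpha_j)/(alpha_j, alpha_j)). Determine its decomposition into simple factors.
The diagram associated to this matrix has two connected components: the simple roots {alpha_4, alpha_7, alpha_8, alpha_10} form a chain of 4 nodes with a double edge at one end; the terminal node there is the unique short simple root (B_4), and {alpha_1, alpha_2, alpha_3, alpha_5, alpha_6, alpha_9} form a chain of 5 nodes with one extra node attached to the third node from one end (E_6). A semisimple Lie algebra decomposes uniquely as the direct sum of simple ideals, one per connected component of its Dynkin diagram, so g ≅ B_4 ⊕ E_6 (dimension 36 + 78 = 114).

type B_4 ⊕ type E_6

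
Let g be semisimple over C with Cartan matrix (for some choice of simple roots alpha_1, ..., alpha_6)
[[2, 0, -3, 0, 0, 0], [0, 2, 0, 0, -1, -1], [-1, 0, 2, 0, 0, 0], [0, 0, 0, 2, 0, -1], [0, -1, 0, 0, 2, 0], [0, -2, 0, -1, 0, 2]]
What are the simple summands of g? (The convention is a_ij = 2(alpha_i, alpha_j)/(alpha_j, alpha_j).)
The diagram associated to this matrix has two connected components: the simple roots {alpha_2, alpha_4, alpha_5, alpha_6} form a chain of 4 nodes with a double edge between the middle two (F_4), and {alpha_1, alpha_3} form two nodes joined by a triple edge (G_2). A semisimple Lie algebra decomposes uniquely as the direct sum of simple ideals, one per connected component of its Dynkin diagram, so g ≅ F_4 ⊕ G_2 (dimension 52 + 14 = 66).

F_4 ⊕ G_2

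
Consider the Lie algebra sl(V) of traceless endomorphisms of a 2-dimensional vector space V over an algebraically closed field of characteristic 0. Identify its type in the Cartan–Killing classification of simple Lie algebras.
A_1

This is sl(2), which has dimension 2^2 - 1 = 3 and rank 2 - 1 = 1 (a Cartan subalgebra is the diagonal traceless matrices). In the classification of classical Lie algebras, the special linear algebra sl(n+1) has type A_n; here n = 1, so the Dynkin diagram is a chain of 1 nodes with single edges (A_1). Hence the type is A_1.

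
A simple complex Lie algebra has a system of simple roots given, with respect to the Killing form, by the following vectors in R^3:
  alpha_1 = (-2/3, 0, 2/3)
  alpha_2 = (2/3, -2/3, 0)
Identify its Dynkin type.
type A_2

Compute the Cartan integers a_ij = 2(alpha_i, alpha_j)/(alpha_j, alpha_j); the resulting 2x2 Cartan matrix is
[[2, -1], [-1, 2]].
All simple roots have the same length, so the diagram is simply laced. The associated Dynkin diagram is a chain of 2 nodes with single edges (A_2), so the type is A_2 (the algebra sl(3)).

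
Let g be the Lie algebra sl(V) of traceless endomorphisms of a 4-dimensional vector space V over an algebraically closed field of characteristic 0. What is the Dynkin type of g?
This is sl(4), which has dimension 4^2 - 1 = 15 and rank 4 - 1 = 3 (a Cartan subalgebra is the diagonal traceless matrices). In the classification of classical Lie algebras, the special linear algebra sl(n+1) has type A_n; here n = 3, so the Dynkin diagram is a chain of 3 nodes with single edges (A_3). Hence the type is A_3.

type A_3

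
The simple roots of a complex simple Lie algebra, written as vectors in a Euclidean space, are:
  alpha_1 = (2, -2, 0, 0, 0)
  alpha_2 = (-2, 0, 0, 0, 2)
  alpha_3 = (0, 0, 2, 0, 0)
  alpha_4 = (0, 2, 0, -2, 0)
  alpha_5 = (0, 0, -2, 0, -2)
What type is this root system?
Compute the Cartan integers a_ij = 2(alpha_i, alpha_j)/(alpha_j, alpha_j); the resulting 5x5 Cartan matrix is
[[2, -1, 0, -1, 0], [-1, 2, 0, 0, -1], [0, 0, 2, 0, -1], [-1, 0, 0, 2, 0], [0, -1, -2, 0, 2]].
The roots have two lengths (squared-length ratio 2:1); the short ones are alpha_{3}. The associated Dynkin diagram is a chain of 5 nodes with a double edge at one end; the terminal node there is the unique short simple root (B_5), so the type is B_5 (the algebra so(11)).

B_5 (so(11))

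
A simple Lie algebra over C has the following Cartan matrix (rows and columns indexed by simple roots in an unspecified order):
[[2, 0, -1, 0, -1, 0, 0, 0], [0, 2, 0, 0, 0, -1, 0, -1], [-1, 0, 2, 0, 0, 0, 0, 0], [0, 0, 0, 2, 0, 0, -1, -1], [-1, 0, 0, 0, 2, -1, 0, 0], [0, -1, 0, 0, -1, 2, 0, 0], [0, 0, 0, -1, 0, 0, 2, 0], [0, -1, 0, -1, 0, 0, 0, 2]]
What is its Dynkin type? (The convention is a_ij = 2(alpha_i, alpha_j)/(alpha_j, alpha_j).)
A8

The matrix has rank 8 with 2's on the diagonal. Reading the off-diagonal entries as Dynkin edges (a single edge where a_ij = a_ji = -1; a double or triple edge where a_ij * a_ji = 2 or 3), the diagram is a chain of 8 nodes with single edges (A_8). One simple-root ordering that puts it in standard form is (alpha_7, alpha_4, alpha_8, alpha_2, alpha_6, alpha_5, alpha_1, alpha_3). So the algebra is type A_8, i.e. sl(9).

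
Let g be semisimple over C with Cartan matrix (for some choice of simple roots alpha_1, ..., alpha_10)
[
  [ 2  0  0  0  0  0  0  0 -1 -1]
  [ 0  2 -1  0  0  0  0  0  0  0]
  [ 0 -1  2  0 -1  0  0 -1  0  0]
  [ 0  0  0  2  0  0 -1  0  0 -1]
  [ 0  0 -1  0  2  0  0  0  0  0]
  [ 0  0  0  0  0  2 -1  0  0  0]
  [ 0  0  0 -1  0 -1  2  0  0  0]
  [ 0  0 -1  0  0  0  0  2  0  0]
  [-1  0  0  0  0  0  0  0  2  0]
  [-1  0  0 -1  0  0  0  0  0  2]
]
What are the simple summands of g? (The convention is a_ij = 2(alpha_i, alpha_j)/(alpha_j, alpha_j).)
The diagram associated to this matrix has two connected components: the simple roots {alpha_1, alpha_4, alpha_6, alpha_7, alpha_9, alpha_10} form a chain of 6 nodes with single edges (A_6), and {alpha_2, alpha_3, alpha_5, alpha_8} form a chain of 2 nodes with a fork of two nodes at one end (D_4). A semisimple Lie algebra decomposes uniquely as the direct sum of simple ideals, one per connected component of its Dynkin diagram, so g ≅ A_6 ⊕ D_4 (dimension 48 + 28 = 76).

A_6 (sl(7)) + D_4 (so(8))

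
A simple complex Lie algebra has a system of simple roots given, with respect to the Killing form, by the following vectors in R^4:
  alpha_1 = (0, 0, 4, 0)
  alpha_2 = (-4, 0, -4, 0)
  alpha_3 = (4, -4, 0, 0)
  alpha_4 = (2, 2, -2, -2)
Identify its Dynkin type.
Compute the Cartan integers a_ij = 2(alpha_i, alpha_j)/(alpha_j, alpha_j); the resulting 4x4 Cartan matrix is
[[2, -1, 0, -1], [-2, 2, -1, 0], [0, -1, 2, 0], [-1, 0, 0, 2]].
The roots have two lengths (squared-length ratio 2:1); the short ones are alpha_{1,4}. The associated Dynkin diagram is a chain of 4 nodes with a double edge between the middle two (F_4), so the type is F_4.

F4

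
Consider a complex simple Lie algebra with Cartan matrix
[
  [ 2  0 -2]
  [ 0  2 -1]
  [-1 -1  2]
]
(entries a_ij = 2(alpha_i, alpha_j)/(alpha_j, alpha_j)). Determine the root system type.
The matrix has rank 3 with 2's on the diagonal. Reading the off-diagonal entries as Dynkin edges (a single edge where a_ij = a_ji = -1; a double or triple edge where a_ij * a_ji = 2 or 3), the diagram is a chain of 3 nodes with a double edge at one end; the terminal node there is the unique long simple root (C_3). One simple-root ordering that puts it in standard form is (alpha_2, alpha_3, alpha_1). So the algebra is type C_3, i.e. sp(6).

C_3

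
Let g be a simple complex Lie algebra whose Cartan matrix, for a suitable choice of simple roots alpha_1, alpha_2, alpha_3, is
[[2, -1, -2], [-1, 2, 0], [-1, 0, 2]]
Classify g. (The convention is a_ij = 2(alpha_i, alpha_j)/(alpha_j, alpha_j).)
The matrix has rank 3 with 2's on the diagonal. Reading the off-diagonal entries as Dynkin edges (a single edge where a_ij = a_ji = -1; a double or triple edge where a_ij * a_ji = 2 or 3), the diagram is a chain of 3 nodes with a double edge at one end; the terminal node there is the unique short simple root (B_3). One simple-root ordering that puts it in standard form is (alpha_2, alpha_1, alpha_3). So the algebra is type B_3, i.e. so(7).

B3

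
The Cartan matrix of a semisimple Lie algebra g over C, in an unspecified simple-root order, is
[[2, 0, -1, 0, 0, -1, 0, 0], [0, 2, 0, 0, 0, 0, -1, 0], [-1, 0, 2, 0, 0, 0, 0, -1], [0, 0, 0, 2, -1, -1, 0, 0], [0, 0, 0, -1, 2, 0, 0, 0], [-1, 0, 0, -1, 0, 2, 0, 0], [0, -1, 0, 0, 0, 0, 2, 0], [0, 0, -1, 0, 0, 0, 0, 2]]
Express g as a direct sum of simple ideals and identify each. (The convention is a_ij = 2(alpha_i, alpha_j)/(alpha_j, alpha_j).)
type A_2 + type A_6

The diagram associated to this matrix has two connected components: the simple roots {alpha_2, alpha_7} form a chain of 2 nodes with single edges (A_2), and {alpha_1, alpha_3, alpha_4, alpha_5, alpha_6, alpha_8} form a chain of 6 nodes with single edges (A_6). A semisimple Lie algebra decomposes uniquely as the direct sum of simple ideals, one per connected component of its Dynkin diagram, so g ≅ A_2 ⊕ A_6 (dimension 8 + 48 = 56).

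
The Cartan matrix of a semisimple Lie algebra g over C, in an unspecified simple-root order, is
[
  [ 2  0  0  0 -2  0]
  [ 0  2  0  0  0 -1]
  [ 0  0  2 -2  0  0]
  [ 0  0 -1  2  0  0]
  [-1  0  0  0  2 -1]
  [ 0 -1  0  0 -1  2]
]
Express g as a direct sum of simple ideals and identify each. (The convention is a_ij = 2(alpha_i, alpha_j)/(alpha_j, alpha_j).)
The diagram associated to this matrix has two connected components: the simple roots {alpha_3, alpha_4} form a chain of 2 nodes with a double edge at one end; the terminal node there is the unique short simple root (B_2), and {alpha_1, alpha_2, alpha_5, alpha_6} form a chain of 4 nodes with a double edge at one end; the terminal node there is the unique long simple root (C_4). A semisimple Lie algebra decomposes uniquely as the direct sum of simple ideals, one per connected component of its Dynkin diagram, so g ≅ B_2 ⊕ C_4 (dimension 10 + 36 = 46).

B_2 ⊕ C_4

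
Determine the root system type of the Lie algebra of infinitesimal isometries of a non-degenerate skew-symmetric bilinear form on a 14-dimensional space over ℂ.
This is sp(14), which has dimension 14(14+1)/2 = 105 and rank 14/2 = 7. In the classification of classical Lie algebras, the symplectic algebra sp(2n) has type C_n; here n = 7, so the Dynkin diagram is a chain of 7 nodes with a double edge at one end; the terminal node there is the unique long simple root (C_7). Hence the type is C_7.

C7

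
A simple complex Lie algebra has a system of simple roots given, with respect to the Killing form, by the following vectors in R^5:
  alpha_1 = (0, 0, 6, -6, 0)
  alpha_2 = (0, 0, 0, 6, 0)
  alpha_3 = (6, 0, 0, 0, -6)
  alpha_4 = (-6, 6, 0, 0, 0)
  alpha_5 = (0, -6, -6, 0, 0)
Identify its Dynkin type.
Compute the Cartan integers a_ij = 2(alpha_i, alpha_j)/(alpha_j, alpha_j); the resulting 5x5 Cartan matrix is
[[2, -2, 0, 0, -1], [-1, 2, 0, 0, 0], [0, 0, 2, -1, 0], [0, 0, -1, 2, -1], [-1, 0, 0, -1, 2]].
The roots have two lengths (squared-length ratio 2:1); the short ones are alpha_{2}. The associated Dynkin diagram is a chain of 5 nodes with a double edge at one end; the terminal node there is the unique short simple root (B_5), so the type is B_5 (the algebra so(11)).

B5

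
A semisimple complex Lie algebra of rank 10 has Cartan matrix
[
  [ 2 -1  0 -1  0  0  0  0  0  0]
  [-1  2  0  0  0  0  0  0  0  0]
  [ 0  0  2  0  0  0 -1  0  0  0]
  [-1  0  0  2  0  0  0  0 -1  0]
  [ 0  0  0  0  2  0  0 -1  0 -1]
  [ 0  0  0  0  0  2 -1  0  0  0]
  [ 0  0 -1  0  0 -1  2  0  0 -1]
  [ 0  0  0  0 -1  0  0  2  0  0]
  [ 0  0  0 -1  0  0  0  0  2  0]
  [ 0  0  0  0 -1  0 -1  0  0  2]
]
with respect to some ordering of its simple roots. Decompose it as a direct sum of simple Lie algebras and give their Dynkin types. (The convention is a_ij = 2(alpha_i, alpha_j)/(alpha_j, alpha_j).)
The diagram associated to this matrix has two connected components: the simple roots {alpha_1, alpha_2, alpha_4, alpha_9} form a chain of 4 nodes with single edges (A_4), and {alpha_3, alpha_5, alpha_6, alpha_7, alpha_8, alpha_10} form a chain of 4 nodes with a fork of two nodes at one end (D_6). A semisimple Lie algebra decomposes uniquely as the direct sum of simple ideals, one per connected component of its Dynkin diagram, so g ≅ A_4 ⊕ D_6 (dimension 24 + 66 = 90).

A_4 (sl(5)) + D_6 (so(12))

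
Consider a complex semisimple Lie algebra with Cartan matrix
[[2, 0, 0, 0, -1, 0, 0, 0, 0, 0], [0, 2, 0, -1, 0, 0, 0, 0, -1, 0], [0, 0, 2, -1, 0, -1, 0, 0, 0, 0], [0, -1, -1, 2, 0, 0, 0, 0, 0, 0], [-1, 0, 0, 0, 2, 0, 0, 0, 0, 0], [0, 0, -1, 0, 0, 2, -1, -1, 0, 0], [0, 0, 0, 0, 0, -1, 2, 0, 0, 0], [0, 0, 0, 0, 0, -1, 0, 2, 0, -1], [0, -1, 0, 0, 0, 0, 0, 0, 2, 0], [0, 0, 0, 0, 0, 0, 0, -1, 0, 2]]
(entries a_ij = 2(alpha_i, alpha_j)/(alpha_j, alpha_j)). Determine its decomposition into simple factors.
The diagram associated to this matrix has two connected components: the simple roots {alpha_1, alpha_5} form a chain of 2 nodes with single edges (A_2), and {alpha_2, alpha_3, alpha_4, alpha_6, alpha_7, alpha_8, alpha_9, alpha_10} form a chain of 7 nodes with one extra node attached to the third node from one end (E_8). A semisimple Lie algebra decomposes uniquely as the direct sum of simple ideals, one per connected component of its Dynkin diagram, so g ≅ A_2 ⊕ E_8 (dimension 8 + 248 = 256).

A_2 ⊕ E_8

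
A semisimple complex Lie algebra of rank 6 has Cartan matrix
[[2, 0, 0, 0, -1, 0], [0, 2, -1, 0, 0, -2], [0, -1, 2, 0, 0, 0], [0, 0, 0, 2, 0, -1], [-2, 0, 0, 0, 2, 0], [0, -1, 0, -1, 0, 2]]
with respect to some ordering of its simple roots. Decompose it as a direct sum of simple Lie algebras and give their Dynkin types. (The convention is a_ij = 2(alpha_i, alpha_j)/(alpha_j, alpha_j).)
The diagram associated to this matrix has two connected components: the simple roots {alpha_1, alpha_5} form a chain of 2 nodes with a double edge at one end; the terminal node there is the unique short simple root (B_2), and {alpha_2, alpha_3, alpha_4, alpha_6} form a chain of 4 nodes with a double edge between the middle two (F_4). A semisimple Lie algebra decomposes uniquely as the direct sum of simple ideals, one per connected component of its Dynkin diagram, so g ≅ B_2 ⊕ F_4 (dimension 10 + 52 = 62).

type B_2 + type F_4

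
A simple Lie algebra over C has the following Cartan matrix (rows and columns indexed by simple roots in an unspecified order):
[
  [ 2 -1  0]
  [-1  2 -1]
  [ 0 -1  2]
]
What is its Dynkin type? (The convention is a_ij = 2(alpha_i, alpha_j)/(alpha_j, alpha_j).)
The matrix has rank 3 with 2's on the diagonal. Reading the off-diagonal entries as Dynkin edges (a single edge where a_ij = a_ji = -1; a double or triple edge where a_ij * a_ji = 2 or 3), the diagram is a chain of 3 nodes with single edges (A_3). One simple-root ordering that puts it in standard form is (alpha_1, alpha_2, alpha_3). So the algebra is type A_3, i.e. sl(4).

A_3 (sl(4))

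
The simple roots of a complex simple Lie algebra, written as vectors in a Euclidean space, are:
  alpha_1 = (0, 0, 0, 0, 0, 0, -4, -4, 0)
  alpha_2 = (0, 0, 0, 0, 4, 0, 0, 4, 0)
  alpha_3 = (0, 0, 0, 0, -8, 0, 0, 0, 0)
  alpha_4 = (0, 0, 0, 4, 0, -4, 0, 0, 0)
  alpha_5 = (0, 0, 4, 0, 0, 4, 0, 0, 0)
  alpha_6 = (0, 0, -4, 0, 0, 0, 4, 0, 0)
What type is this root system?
Compute the Cartan integers a_ij = 2(alpha_i, alpha_j)/(alpha_j, alpha_j); the resulting 6x6 Cartan matrix is
[[2, -1, 0, 0, 0, -1], [-1, 2, -1, 0, 0, 0], [0, -2, 2, 0, 0, 0], [0, 0, 0, 2, -1, 0], [0, 0, 0, -1, 2, -1], [-1, 0, 0, 0, -1, 2]].
The roots have two lengths (squared-length ratio 2:1); the short ones are alpha_{1,2,4,5,6}. The associated Dynkin diagram is a chain of 6 nodes with a double edge at one end; the terminal node there is the unique long simple root (C_6), so the type is C_6 (the algebra sp(12)).

C_6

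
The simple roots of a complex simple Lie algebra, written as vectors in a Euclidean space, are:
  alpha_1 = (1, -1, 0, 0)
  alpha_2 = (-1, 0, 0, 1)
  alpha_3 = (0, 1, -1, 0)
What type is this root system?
type A_3

Compute the Cartan integers a_ij = 2(alpha_i, alpha_j)/(alpha_j, alpha_j); the resulting 3x3 Cartan matrix is
[[2, -1, -1], [-1, 2, 0], [-1, 0, 2]].
All simple roots have the same length, so the diagram is simply laced. The associated Dynkin diagram is a chain of 3 nodes with single edges (A_3), so the type is A_3 (the algebra sl(4)).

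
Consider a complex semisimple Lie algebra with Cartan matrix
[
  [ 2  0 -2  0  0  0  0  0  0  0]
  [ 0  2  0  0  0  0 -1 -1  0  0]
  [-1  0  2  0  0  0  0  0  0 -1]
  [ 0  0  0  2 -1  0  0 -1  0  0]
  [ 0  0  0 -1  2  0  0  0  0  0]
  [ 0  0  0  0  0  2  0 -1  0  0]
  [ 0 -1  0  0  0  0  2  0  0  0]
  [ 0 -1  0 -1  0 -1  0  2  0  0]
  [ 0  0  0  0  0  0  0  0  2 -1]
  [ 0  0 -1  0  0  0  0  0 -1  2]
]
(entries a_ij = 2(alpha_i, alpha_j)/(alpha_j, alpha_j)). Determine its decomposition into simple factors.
The diagram associated to this matrix has two connected components: the simple roots {alpha_1, alpha_3, alpha_9, alpha_10} form a chain of 4 nodes with a double edge at one end; the terminal node there is the unique long simple root (C_4), and {alpha_2, alpha_4, alpha_5, alpha_6, alpha_7, alpha_8} form a chain of 5 nodes with one extra node attached to the third node from one end (E_6). A semisimple Lie algebra decomposes uniquely as the direct sum of simple ideals, one per connected component of its Dynkin diagram, so g ≅ C_4 ⊕ E_6 (dimension 36 + 78 = 114).

C_4 (sp(8)) ⊕ E_6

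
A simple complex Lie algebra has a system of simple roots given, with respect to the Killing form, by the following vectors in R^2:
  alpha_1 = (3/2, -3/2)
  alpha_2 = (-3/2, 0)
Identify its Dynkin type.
Compute the Cartan integers a_ij = 2(alpha_i, alpha_j)/(alpha_j, alpha_j); the resulting 2x2 Cartan matrix is
[[2, -2], [-1, 2]].
The roots have two lengths (squared-length ratio 2:1); the short ones are alpha_{2}. The associated Dynkin diagram is a chain of 2 nodes with a double edge at one end; the terminal node there is the unique short simple root (B_2), so the type is B_2 (the algebra so(5)).

type B_2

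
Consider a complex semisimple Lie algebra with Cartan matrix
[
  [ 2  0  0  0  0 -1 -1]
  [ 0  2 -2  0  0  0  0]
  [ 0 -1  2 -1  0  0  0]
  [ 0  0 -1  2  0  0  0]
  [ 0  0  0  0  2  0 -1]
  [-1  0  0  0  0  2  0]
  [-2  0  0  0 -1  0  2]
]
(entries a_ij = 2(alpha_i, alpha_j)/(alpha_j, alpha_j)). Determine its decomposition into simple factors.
The diagram associated to this matrix has two connected components: the simple roots {alpha_2, alpha_3, alpha_4} form a chain of 3 nodes with a double edge at one end; the terminal node there is the unique long simple root (C_3), and {alpha_1, alpha_5, alpha_6, alpha_7} form a chain of 4 nodes with a double edge between the middle two (F_4). A semisimple Lie algebra decomposes uniquely as the direct sum of simple ideals, one per connected component of its Dynkin diagram, so g ≅ C_3 ⊕ F_4 (dimension 21 + 52 = 73).

C_3 (sp(6)) + F_4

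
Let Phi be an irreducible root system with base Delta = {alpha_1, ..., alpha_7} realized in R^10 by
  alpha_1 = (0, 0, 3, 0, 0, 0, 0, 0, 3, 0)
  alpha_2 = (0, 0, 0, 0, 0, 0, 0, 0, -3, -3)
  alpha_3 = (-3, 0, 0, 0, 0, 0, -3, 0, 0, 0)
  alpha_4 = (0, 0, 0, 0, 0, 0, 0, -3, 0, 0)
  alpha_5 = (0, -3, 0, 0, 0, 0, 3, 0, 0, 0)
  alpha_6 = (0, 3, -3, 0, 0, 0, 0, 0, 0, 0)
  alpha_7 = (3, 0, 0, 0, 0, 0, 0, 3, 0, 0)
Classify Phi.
type B_7

Compute the Cartan integers a_ij = 2(alpha_i, alpha_j)/(alpha_j, alpha_j); the resulting 7x7 Cartan matrix is
[[2, -1, 0, 0, 0, -1, 0], [-1, 2, 0, 0, 0, 0, 0], [0, 0, 2, 0, -1, 0, -1], [0, 0, 0, 2, 0, 0, -1], [0, 0, -1, 0, 2, -1, 0], [-1, 0, 0, 0, -1, 2, 0], [0, 0, -1, -2, 0, 0, 2]].
The roots have two lengths (squared-length ratio 2:1); the short ones are alpha_{4}. The associated Dynkin diagram is a chain of 7 nodes with a double edge at one end; the terminal node there is the unique short simple root (B_7), so the type is B_7 (the algebra so(15)).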